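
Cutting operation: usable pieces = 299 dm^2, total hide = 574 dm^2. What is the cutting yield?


52.1%


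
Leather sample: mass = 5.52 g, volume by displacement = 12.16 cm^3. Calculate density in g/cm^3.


0.454 g/cm^3


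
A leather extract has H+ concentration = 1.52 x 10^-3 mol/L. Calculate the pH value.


pH = 2.82


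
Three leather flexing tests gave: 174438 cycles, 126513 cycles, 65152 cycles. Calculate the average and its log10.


Average = (174438 + 126513 + 65152) / 3 = 122034 cycles
log10(122034) = 5.09


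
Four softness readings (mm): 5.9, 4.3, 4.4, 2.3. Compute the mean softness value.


Sum = 5.9 + 4.3 + 4.4 + 2.3
Mean = 16.9 / 4 = 4.23 mm


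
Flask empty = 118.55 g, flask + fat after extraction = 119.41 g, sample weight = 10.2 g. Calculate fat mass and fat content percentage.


Fat mass = 0.86 g
Fat content = 8.4%

Fat mass = 119.41 - 118.55 = 0.86 g
Fat% = 0.86 / 10.2 x 100 = 8.4%


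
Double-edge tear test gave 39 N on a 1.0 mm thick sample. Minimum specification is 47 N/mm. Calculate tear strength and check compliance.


Tear strength = 39 / 1.0 = 39.0 N/mm
Required minimum = 47 N/mm
Compliant: No


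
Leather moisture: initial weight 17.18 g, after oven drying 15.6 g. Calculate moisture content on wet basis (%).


Moisture = 17.18 - 15.6 = 1.58 g
MC = 1.58 / 17.18 x 100 = 9.2%


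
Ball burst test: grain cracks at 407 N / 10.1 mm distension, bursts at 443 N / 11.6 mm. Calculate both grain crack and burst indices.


Crack index = 407 / 10.1 = 40.3 N/mm
Burst index = 443 / 11.6 = 38.2 N/mm


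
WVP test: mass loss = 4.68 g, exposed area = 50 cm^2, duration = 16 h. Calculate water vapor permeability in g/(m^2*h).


WVP = mass_loss / (area x time) x 10000
WVP = 4.68 / (50 x 16) x 10000
WVP = 4.68 / 800 x 10000 = 58.50 g/(m^2*h)


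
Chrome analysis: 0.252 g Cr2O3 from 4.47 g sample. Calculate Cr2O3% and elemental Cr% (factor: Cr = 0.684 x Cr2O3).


Cr2O3% = 0.252 / 4.47 x 100 = 5.64%
Cr% = 5.64 x 0.684 = 3.86%


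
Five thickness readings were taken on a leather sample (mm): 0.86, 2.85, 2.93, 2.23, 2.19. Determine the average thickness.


Sum = 0.86 + 2.85 + 2.93 + 2.23 + 2.19 = 11.06
Average = 11.06 / 5 = 2.21 mm


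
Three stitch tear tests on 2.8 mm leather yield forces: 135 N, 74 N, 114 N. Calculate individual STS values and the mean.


STS1 = 48.2 N/mm
STS2 = 26.4 N/mm
STS3 = 40.7 N/mm
Mean = 38.4 N/mm

STS1 = 135 / 2.8 = 48.2 N/mm
STS2 = 74 / 2.8 = 26.4 N/mm
STS3 = 114 / 2.8 = 40.7 N/mm
Mean = (48.2 + 26.4 + 40.7) / 3 = 38.4 N/mm


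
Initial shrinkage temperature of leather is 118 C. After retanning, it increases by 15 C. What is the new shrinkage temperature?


New Ts = 118 + 15 = 133 C


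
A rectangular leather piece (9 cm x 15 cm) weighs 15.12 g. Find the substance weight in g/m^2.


Area = 9 x 15 = 135 cm^2
SW = 15.12 / 135 x 10000 = 1120.0 g/m^2


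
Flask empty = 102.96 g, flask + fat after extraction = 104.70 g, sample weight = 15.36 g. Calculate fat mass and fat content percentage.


Fat mass = 104.70 - 102.96 = 1.74 g
Fat% = 1.74 / 15.36 x 100 = 11.3%


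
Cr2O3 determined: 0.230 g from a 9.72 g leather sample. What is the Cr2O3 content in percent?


Cr2O3% = 0.230 / 9.72 x 100
Cr2O3% = 2.37%


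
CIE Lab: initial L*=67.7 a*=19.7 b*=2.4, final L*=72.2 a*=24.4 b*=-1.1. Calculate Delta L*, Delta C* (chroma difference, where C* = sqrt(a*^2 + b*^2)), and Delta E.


Delta L* = 4.5
Delta C* = 4.58
Delta E = 7.39

Delta L* = 72.2 - 67.7 = 4.5
C1* = sqrt((19.7)^2 + (2.4)^2) = 19.846
C2* = sqrt((24.4)^2 + (-1.1)^2) = 24.425
Delta C* = 24.425 - 19.846 = 4.58
Delta E = sqrt((4.5)^2 + (4.7)^2 + (-3.5)^2) = 7.39


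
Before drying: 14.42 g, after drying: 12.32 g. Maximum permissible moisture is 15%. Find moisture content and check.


MC = (14.42 - 12.32) / 14.42 x 100 = 14.6%
Maximum: 15%
Acceptable: Yes


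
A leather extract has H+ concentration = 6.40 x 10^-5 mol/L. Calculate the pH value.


pH = 4.19


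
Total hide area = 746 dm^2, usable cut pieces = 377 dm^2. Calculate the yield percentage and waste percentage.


Yield = 377 / 746 x 100 = 50.5%
Waste = 746 - 377 = 369 dm^2
Waste% = 100 - 50.5 = 49.5%


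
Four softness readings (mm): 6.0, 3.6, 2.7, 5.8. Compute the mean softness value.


Sum = 6.0 + 3.6 + 2.7 + 5.8
Mean = 18.1 / 4 = 4.53 mm


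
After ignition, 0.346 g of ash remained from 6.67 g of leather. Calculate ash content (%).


Ash% = 0.346 / 6.67 x 100
Ash% = 5.19%


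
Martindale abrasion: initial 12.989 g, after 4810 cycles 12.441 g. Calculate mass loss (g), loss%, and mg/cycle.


Loss = 12.989 - 12.441 = 0.548 g
Loss% = 0.548 / 12.989 x 100 = 4.22%
Rate = 0.548 / 4810 x 1000 = 0.114 mg/cycle


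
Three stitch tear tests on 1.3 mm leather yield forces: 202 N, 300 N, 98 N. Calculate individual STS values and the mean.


STS1 = 202 / 1.3 = 155.4 N/mm
STS2 = 300 / 1.3 = 230.8 N/mm
STS3 = 98 / 1.3 = 75.4 N/mm
Mean = (155.4 + 230.8 + 75.4) / 3 = 153.9 N/mm


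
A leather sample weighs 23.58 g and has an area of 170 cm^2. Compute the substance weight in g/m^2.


1387.1 g/m^2

Substance weight = mass / area x 10000
SW = 23.58 / 170 x 10000
SW = 1387.1 g/m^2


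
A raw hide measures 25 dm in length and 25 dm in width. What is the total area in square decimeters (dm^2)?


625 dm^2


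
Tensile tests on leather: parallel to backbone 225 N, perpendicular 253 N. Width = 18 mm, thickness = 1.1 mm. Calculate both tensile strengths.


Area = 18 x 1.1 = 19.8 mm^2
TS (parallel) = 225 / 19.8 = 11.36 N/mm^2
TS (perpendicular) = 253 / 19.8 = 12.78 N/mm^2


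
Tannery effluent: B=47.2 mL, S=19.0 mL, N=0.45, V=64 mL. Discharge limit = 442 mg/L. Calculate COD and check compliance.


COD = (47.2 - 19.0) x 0.45 x 8000 / 64 = 1586.3 mg/L
Limit: 442 mg/L
Compliant: No


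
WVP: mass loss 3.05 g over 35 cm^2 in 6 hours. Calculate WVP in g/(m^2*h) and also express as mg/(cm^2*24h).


WVP = 3.05 / (35 x 6) x 10000 = 145.24 g/(m^2*h)
Mass loss in mg = 3.05 x 1000 = 3050 mg
Per cm^2 per 24h in mg: 3050 x 24 / (35 x 6) = 73200 / 210 = 348.57 mg/(cm^2*24h)


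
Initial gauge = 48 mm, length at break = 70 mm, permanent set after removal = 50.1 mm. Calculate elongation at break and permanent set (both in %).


Elongation at break = 45.8%
Permanent set = 4.4%

Elongation at break = (70 - 48) / 48 x 100 = 45.8%
Permanent set = (50.1 - 48) / 48 x 100 = 4.4%


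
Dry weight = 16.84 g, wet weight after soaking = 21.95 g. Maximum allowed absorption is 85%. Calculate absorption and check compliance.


WA = (21.95 - 16.84) / 16.84 x 100 = 30.3%
Maximum allowed: 85%
Compliant: Yes


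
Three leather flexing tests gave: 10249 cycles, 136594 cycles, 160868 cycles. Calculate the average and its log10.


Average = 102570 cycles
log10 = 5.01

Average = (10249 + 136594 + 160868) / 3 = 102570 cycles
log10(102570) = 5.01


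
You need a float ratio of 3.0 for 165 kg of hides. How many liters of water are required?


495.0 L

Water = hide weight x target ratio
Water = 165 x 3.0 = 495.0 L


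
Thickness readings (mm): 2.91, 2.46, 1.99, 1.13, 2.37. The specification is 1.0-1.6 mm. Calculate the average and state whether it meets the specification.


Average = 2.17 mm
Within specification: No

Sum = 10.86
Average = 10.86 / 5 = 2.17 mm
Specification range: 1.0 to 1.6 mm
Within spec: No


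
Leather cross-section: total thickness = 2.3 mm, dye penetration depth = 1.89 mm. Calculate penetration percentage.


82.2%

Penetration% = 1.89 / 2.3 x 100
Penetration = 82.2%


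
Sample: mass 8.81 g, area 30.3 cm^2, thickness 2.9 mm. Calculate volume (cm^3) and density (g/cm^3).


Volume = 8.787 cm^3
Density = 1.003 g/cm^3

Thickness in cm = 2.9 / 10 = 0.29 cm
Volume = 30.3 x 0.29 = 8.787 cm^3
Density = 8.81 / 8.787 = 1.003 g/cm^3


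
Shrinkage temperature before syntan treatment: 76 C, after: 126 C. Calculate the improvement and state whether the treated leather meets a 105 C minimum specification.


Improvement = 126 - 76 = 50 C
Spec check: 126 C >= 105 C? Yes


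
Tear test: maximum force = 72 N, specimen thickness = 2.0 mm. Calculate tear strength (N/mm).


36.0 N/mm


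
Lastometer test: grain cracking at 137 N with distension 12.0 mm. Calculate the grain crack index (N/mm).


11.4 N/mm

Grain crack index = force / distension
Index = 137 / 12.0 = 11.4 N/mm


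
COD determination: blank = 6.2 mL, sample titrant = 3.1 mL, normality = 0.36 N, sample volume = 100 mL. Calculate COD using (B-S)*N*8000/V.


89.3 mg/L


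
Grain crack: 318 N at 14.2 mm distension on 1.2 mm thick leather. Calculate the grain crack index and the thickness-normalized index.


Crack index = 318 / 14.2 = 22.4 N/mm
Normalized = 22.4 / 1.2 = 18.7 N/mm per mm


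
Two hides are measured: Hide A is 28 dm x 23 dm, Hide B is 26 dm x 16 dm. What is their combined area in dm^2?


Hide A area = 28 x 23 = 644 dm^2
Hide B area = 26 x 16 = 416 dm^2
Total = 644 + 416 = 1060 dm^2


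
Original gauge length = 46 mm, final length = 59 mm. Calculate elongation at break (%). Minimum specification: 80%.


Elongation = 28.3%
Meets spec: No

Extension = 59 - 46 = 13 mm
Elongation = 13 / 46 x 100 = 28.3%
Minimum required: 80%
Meets specification: No


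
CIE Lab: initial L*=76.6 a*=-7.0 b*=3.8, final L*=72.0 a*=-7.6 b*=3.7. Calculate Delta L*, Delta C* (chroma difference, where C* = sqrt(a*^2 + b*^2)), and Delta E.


Delta L* = 72.0 - 76.6 = -4.6
C1* = sqrt((-7.0)^2 + (3.8)^2) = 7.965
C2* = sqrt((-7.6)^2 + (3.7)^2) = 8.453
Delta C* = 8.453 - 7.965 = 0.49
Delta E = sqrt((-4.6)^2 + (-0.6)^2 + (-0.1)^2) = 4.64


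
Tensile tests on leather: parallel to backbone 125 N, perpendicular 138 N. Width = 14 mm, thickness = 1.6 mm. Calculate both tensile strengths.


Parallel = 5.58 N/mm^2
Perpendicular = 6.16 N/mm^2


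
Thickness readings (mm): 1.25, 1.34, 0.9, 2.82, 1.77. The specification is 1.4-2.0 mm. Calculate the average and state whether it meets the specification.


Average = 1.62 mm
Within specification: Yes

Sum = 8.08
Average = 8.08 / 5 = 1.62 mm
Specification range: 1.4 to 2.0 mm
Within spec: Yes


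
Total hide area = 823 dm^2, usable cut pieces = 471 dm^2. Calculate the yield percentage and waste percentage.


Yield = 57.2%
Waste = 42.8%


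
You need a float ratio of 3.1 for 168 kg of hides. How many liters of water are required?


520.8 L

Water = hide weight x target ratio
Water = 168 x 3.1 = 520.8 L


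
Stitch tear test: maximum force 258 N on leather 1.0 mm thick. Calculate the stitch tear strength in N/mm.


258.0 N/mm

Stitch tear strength = force / thickness
STS = 258 / 1.0 = 258.0 N/mm


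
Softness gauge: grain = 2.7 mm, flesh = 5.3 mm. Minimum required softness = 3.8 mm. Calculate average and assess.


Average softness = 4.00 mm
Meets requirement: Yes


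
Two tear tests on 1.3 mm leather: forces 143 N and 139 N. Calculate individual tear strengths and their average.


Tear 1 = 143 / 1.3 = 110.0 N/mm
Tear 2 = 139 / 1.3 = 106.9 N/mm
Average = (110.0 + 106.9) / 2 = 108.5 N/mm


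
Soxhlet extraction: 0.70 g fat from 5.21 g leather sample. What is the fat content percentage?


13.4%


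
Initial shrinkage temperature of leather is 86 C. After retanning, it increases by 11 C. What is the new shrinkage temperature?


New Ts = 86 + 11 = 97 C


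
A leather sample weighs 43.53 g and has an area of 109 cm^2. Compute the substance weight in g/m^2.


Substance weight = mass / area x 10000
SW = 43.53 / 109 x 10000
SW = 3993.6 g/m^2


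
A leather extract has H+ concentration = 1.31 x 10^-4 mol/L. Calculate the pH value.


pH = 3.88

pH = -log10[H+]
pH = -log10(1.31 x 10^-4) = 3.88


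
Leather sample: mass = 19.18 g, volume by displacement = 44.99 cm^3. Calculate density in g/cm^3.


Density = mass / volume
Density = 19.18 / 44.99 = 0.426 g/cm^3


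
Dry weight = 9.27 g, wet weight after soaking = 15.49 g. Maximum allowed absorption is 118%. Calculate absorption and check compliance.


Absorption = 67.1%
Compliant: Yes

WA = (15.49 - 9.27) / 9.27 x 100 = 67.1%
Maximum allowed: 118%
Compliant: Yes


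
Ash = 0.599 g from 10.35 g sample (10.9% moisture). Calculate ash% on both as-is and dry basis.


As-is ash = 5.79%
Dry-basis ash = 6.50%


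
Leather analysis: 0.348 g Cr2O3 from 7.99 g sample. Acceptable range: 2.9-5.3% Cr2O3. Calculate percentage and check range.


Cr2O3% = 0.348 / 7.99 x 100 = 4.36%
Acceptable range: 2.9 to 5.3%
Within range: Yes


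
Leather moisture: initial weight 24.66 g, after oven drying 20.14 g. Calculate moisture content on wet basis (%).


Moisture = 24.66 - 20.14 = 4.52 g
MC = 4.52 / 24.66 x 100 = 18.3%


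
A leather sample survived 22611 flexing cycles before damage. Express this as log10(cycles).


log10(22611) = 4.35


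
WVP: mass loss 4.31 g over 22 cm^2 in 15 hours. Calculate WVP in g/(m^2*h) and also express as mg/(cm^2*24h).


WVP = 130.61 g/(m^2*h)
Daily rate = 313.45 mg/(cm^2*24h)


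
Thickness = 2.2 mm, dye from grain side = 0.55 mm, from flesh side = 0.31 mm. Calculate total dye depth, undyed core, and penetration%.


Total dyed = 0.86 mm
Undyed core = 1.34 mm
Penetration = 39.1%

Total dyed = 0.55 + 0.31 = 0.86 mm
Undyed core = 2.2 - 0.86 = 1.34 mm
Penetration = 0.86 / 2.2 x 100 = 39.1%


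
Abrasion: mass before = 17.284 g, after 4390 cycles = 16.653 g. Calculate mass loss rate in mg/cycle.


Mass loss = 17.284 - 16.653 = 0.631 g
Rate = 0.631 / 4390 x 1000 = 0.144 mg/cycle


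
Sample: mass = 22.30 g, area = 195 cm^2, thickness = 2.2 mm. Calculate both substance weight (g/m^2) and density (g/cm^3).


SW = 22.30 / 195 x 10000 = 1143.6 g/m^2
Volume = 195 x 2.2 / 10 = 42.90 cm^3
Density = 22.30 / 42.90 = 0.520 g/cm^3


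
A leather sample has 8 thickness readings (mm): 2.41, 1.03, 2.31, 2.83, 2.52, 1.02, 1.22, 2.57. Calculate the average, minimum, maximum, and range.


Sum = 15.91
Average = 15.91 / 8 = 1.99 mm
Minimum = 1.02 mm
Maximum = 2.83 mm
Range = 2.83 - 1.02 = 1.81 mm


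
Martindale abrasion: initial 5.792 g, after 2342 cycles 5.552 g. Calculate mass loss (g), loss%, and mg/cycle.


Loss = 5.792 - 5.552 = 0.240 g
Loss% = 0.240 / 5.792 x 100 = 4.14%
Rate = 0.240 / 2342 x 1000 = 0.102 mg/cycle


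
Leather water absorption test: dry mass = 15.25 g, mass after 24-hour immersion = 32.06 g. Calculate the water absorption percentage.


110.2%

Water absorbed = 32.06 - 15.25 = 16.81 g
WA% = 16.81 / 15.25 x 100 = 110.2%


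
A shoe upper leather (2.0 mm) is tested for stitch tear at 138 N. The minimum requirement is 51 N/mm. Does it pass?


STS = 69.0 N/mm
Passes: Yes


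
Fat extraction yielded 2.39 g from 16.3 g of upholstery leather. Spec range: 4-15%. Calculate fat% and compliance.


Fat% = 2.39 / 16.3 x 100 = 14.7%
Spec range: 4-15%
Compliant: Yes


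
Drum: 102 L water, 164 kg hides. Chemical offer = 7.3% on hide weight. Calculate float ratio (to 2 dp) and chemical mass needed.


Float ratio = 102 / 164 = 0.62
Chemical = 164 x 7.3 / 100 = 11.972 kg


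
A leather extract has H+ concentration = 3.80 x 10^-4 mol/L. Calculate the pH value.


pH = 3.42


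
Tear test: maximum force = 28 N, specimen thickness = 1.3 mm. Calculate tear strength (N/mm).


21.5 N/mm

Tear strength = force / thickness
Tear = 28 / 1.3 = 21.5 N/mm


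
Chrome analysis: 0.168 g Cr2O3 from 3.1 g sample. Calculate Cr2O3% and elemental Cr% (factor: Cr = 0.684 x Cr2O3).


Cr2O3 = 5.42%
Cr = 3.71%

Cr2O3% = 0.168 / 3.1 x 100 = 5.42%
Cr% = 5.42 x 0.684 = 3.71%


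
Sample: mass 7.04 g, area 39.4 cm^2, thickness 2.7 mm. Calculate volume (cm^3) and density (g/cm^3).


Thickness in cm = 2.7 / 10 = 0.27 cm
Volume = 39.4 x 0.27 = 10.638 cm^3
Density = 7.04 / 10.638 = 0.662 g/cm^3


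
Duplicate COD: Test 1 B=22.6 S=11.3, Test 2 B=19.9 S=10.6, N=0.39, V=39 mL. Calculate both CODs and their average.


COD1 = (22.6 - 11.3) x 0.39 x 8000 / 39 = 904.0 mg/L
COD2 = (19.9 - 10.6) x 0.39 x 8000 / 39 = 744.0 mg/L
Average = (904.0 + 744.0) / 2 = 824.0 mg/L


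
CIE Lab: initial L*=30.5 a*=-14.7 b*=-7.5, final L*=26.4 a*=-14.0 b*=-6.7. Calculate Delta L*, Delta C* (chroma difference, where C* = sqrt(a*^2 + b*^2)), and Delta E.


Delta L* = 26.4 - 30.5 = -4.1
C1* = sqrt((-14.7)^2 + (-7.5)^2) = 16.503
C2* = sqrt((-14.0)^2 + (-6.7)^2) = 15.521
Delta C* = 15.521 - 16.503 = -0.98
Delta E = sqrt((-4.1)^2 + (0.7)^2 + (0.8)^2) = 4.24


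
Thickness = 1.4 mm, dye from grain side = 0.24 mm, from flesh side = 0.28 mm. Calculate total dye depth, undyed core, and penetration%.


Total dyed = 0.24 + 0.28 = 0.52 mm
Undyed core = 1.4 - 0.52 = 0.88 mm
Penetration = 0.52 / 1.4 x 100 = 37.1%


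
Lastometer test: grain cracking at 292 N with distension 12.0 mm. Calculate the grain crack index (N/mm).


24.3 N/mm

Grain crack index = force / distension
Index = 292 / 12.0 = 24.3 N/mm


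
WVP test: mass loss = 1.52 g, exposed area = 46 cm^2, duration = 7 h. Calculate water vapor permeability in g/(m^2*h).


47.20 g/(m^2*h)

WVP = mass_loss / (area x time) x 10000
WVP = 1.52 / (46 x 7) x 10000
WVP = 1.52 / 322 x 10000 = 47.20 g/(m^2*h)


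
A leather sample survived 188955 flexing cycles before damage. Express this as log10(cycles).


log10(188955) = 5.28


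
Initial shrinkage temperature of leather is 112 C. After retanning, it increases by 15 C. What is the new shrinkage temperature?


127 C

New Ts = 112 + 15 = 127 C


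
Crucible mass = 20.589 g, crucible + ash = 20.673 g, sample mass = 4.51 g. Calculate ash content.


Ash mass = 0.084 g
Ash content = 1.86%

Ash mass = 20.673 - 20.589 = 0.084 g
Ash% = 0.084 / 4.51 x 100 = 1.86%


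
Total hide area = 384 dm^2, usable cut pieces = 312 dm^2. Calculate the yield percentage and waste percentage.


Yield = 312 / 384 x 100 = 81.3%
Waste = 384 - 312 = 72 dm^2
Waste% = 100 - 81.3 = 18.7%


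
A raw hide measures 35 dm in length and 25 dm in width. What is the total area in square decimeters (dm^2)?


875 dm^2

Area = length x width
Area = 35 x 25 = 875 dm^2


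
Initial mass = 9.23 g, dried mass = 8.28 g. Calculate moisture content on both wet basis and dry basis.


Wet basis = 10.3%
Dry basis = 11.5%

Moisture lost = 9.23 - 8.28 = 0.95 g
Wet basis MC = 0.95 / 9.23 x 100 = 10.3%
Dry basis MC = 0.95 / 8.28 x 100 = 11.5%


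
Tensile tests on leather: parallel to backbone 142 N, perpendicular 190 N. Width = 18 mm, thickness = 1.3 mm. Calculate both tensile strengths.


Area = 18 x 1.3 = 23.4 mm^2
TS (parallel) = 142 / 23.4 = 6.07 N/mm^2
TS (perpendicular) = 190 / 23.4 = 8.12 N/mm^2


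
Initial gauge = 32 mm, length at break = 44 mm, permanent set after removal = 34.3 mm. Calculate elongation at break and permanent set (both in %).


Elongation at break = (44 - 32) / 32 x 100 = 37.5%
Permanent set = (34.3 - 32) / 32 x 100 = 7.2%


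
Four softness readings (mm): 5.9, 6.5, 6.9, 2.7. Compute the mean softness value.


Sum = 5.9 + 6.5 + 6.9 + 2.7
Mean = 22.0 / 4 = 5.50 mm


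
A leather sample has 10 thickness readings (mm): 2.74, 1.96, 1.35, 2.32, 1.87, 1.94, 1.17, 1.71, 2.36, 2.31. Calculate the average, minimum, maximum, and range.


Sum = 19.73
Average = 19.73 / 10 = 1.97 mm
Minimum = 1.17 mm
Maximum = 2.74 mm
Range = 2.74 - 1.17 = 1.57 mm


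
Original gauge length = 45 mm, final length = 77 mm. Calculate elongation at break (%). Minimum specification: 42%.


Elongation = 71.1%
Meets spec: Yes


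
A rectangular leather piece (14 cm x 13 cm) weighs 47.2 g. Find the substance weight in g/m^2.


Area = 14 x 13 = 182 cm^2
SW = 47.2 / 182 x 10000 = 2593.4 g/m^2


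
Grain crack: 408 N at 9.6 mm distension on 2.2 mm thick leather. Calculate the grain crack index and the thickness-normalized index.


Crack index = 42.5 N/mm
Normalized index = 19.3 N/mm per mm


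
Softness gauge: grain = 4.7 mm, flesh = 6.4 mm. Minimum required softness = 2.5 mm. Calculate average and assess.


Average softness = 5.55 mm
Meets requirement: Yes

Average = (4.7 + 6.4) / 2 = 5.55 mm
Minimum = 2.5 mm
Meets requirement: Yes


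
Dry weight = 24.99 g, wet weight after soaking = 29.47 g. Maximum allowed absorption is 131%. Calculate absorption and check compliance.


Absorption = 17.9%
Compliant: Yes


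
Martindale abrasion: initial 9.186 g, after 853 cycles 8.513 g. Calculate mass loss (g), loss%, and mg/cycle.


Loss = 9.186 - 8.513 = 0.673 g
Loss% = 0.673 / 9.186 x 100 = 7.33%
Rate = 0.673 / 853 x 1000 = 0.789 mg/cycle


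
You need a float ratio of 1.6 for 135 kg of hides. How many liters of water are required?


216.0 L


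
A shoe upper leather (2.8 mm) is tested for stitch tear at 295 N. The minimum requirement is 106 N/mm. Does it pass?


STS = 105.4 N/mm
Passes: No

STS = 295 / 2.8 = 105.4 N/mm
Minimum required: 106 N/mm
Passes: No


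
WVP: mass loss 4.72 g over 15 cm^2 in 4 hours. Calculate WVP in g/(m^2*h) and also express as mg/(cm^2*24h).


WVP = 4.72 / (15 x 4) x 10000 = 786.67 g/(m^2*h)
Mass loss in mg = 4.72 x 1000 = 4720 mg
Per cm^2 per 24h in mg: 4720 x 24 / (15 x 4) = 113280 / 60 = 1888.00 mg/(cm^2*24h)


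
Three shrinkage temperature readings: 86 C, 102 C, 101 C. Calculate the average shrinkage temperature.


Average = (86 + 102 + 101) / 3
Average = 289 / 3 = 96.3 C


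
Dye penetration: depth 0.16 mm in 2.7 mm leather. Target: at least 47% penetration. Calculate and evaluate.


Penetration = 0.16 / 2.7 x 100 = 5.9%
Target: 47%
Meets target: No


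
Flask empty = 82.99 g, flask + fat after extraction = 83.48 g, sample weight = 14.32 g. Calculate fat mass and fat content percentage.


Fat mass = 0.49 g
Fat content = 3.4%

Fat mass = 83.48 - 82.99 = 0.49 g
Fat% = 0.49 / 14.32 x 100 = 3.4%


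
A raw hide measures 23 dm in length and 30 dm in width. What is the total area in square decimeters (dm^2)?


690 dm^2


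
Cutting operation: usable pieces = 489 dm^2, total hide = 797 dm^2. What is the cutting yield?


61.4%

Yield = usable / total x 100
Yield = 489 / 797 x 100 = 61.4%


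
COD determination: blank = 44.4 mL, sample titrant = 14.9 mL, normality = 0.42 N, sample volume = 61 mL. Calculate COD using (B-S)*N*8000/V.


COD = (44.4 - 14.9) x 0.42 x 8000 / 61
COD = 29.5 x 0.42 x 8000 / 61
COD = 1624.9 mg/L


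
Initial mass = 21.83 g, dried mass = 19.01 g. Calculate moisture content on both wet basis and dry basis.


Wet basis = 12.9%
Dry basis = 14.8%


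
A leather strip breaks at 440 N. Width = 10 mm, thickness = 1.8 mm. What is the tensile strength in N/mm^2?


24.44 N/mm^2


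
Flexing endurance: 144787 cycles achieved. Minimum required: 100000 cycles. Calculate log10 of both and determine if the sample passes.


log10(144787) = 5.16
log10(100000) = 5.00
Passes: Yes


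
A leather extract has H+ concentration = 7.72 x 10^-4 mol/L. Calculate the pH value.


pH = 3.11

pH = -log10[H+]
pH = -log10(7.72 x 10^-4) = 3.11


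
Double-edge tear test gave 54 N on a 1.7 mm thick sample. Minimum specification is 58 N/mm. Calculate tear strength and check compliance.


Tear strength = 54 / 1.7 = 31.8 N/mm
Required minimum = 58 N/mm
Compliant: No


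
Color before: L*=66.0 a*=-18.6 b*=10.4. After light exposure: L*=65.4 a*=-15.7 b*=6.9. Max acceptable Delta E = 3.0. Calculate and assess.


Delta E = 4.58
Passes: No


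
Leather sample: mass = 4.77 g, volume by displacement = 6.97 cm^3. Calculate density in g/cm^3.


Density = mass / volume
Density = 4.77 / 6.97 = 0.684 g/cm^3


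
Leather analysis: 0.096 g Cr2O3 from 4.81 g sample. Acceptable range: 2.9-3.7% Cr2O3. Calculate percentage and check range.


Cr2O3 = 2.00%
Within range: No

Cr2O3% = 0.096 / 4.81 x 100 = 2.00%
Acceptable range: 2.9 to 3.7%
Within range: No


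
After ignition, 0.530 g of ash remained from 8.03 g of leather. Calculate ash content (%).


Ash% = 0.530 / 8.03 x 100
Ash% = 6.60%


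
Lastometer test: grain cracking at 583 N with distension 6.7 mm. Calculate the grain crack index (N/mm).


87.0 N/mm


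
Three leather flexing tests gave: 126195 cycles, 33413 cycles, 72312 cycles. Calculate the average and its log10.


Average = 77307 cycles
log10 = 4.89

Average = (126195 + 33413 + 72312) / 3 = 77307 cycles
log10(77307) = 4.89


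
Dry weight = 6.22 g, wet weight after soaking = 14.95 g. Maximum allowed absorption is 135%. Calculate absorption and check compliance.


WA = (14.95 - 6.22) / 6.22 x 100 = 140.4%
Maximum allowed: 135%
Compliant: No


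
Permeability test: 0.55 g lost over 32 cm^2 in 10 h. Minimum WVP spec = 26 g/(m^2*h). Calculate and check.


WVP = 0.55 / (32 x 10) x 10000 = 17.19 g/(m^2*h)
Minimum: 26 g/(m^2*h)
Meets spec: No


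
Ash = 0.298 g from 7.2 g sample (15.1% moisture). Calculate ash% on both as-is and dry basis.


As-is ash% = 0.298 / 7.2 x 100 = 4.14%
Dry mass = 7.2 x (100 - 15.1) / 100 = 6.1128 g
Dry-basis ash% = 0.298 / 6.1128 x 100 = 4.88%


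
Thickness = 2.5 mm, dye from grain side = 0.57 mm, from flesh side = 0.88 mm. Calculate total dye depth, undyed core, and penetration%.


Total dyed = 1.45 mm
Undyed core = 1.05 mm
Penetration = 58.0%

Total dyed = 0.57 + 0.88 = 1.45 mm
Undyed core = 2.5 - 1.45 = 1.05 mm
Penetration = 1.45 / 2.5 x 100 = 58.0%


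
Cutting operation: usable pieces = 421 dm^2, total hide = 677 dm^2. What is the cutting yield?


62.2%


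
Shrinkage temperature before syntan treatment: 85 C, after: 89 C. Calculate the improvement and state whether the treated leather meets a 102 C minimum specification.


Improvement = 4 C
Meets 102 C spec: No

Improvement = 89 - 85 = 4 C
Spec check: 89 C >= 102 C? No


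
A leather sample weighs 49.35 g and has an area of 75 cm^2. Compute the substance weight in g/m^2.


6580.0 g/m^2

Substance weight = mass / area x 10000
SW = 49.35 / 75 x 10000
SW = 6580.0 g/m^2


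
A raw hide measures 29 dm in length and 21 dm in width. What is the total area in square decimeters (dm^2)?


Area = length x width
Area = 29 x 21 = 609 dm^2


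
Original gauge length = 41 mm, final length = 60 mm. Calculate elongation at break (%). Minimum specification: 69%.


Extension = 60 - 41 = 19 mm
Elongation = 19 / 41 x 100 = 46.3%
Minimum required: 69%
Meets specification: No


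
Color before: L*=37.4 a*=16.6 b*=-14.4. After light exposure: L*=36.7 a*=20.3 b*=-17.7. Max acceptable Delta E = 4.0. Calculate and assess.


dL = -0.7, da = 3.7, db = -3.3
dE = sqrt((-0.7)^2 + (3.7)^2 + (-3.3)^2) = 5.01
Max = 4.0
Passes: No


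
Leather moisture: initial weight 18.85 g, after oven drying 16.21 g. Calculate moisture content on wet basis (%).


Moisture = 18.85 - 16.21 = 2.64 g
MC = 2.64 / 18.85 x 100 = 14.0%


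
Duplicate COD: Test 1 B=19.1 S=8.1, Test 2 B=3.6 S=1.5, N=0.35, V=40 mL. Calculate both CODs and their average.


COD1 = 770.0 mg/L
COD2 = 147.0 mg/L
Average = 458.5 mg/L

COD1 = (19.1 - 8.1) x 0.35 x 8000 / 40 = 770.0 mg/L
COD2 = (3.6 - 1.5) x 0.35 x 8000 / 40 = 147.0 mg/L
Average = (770.0 + 147.0) / 2 = 458.5 mg/L


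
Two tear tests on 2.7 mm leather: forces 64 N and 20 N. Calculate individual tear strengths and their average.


Tear 1 = 64 / 2.7 = 23.7 N/mm
Tear 2 = 20 / 2.7 = 7.4 N/mm
Average = (23.7 + 7.4) / 2 = 15.6 N/mm


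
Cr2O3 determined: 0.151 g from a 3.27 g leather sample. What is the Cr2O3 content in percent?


Cr2O3% = 0.151 / 3.27 x 100
Cr2O3% = 4.62%


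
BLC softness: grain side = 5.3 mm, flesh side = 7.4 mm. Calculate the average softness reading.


Average = (5.3 + 7.4) / 2
Average = 6.35 mm


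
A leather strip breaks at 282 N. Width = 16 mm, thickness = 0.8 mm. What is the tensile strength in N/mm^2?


22.03 N/mm^2


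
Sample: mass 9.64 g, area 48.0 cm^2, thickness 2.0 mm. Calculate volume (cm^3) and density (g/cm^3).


Thickness in cm = 2.0 / 10 = 0.20 cm
Volume = 48.0 x 0.20 = 9.600 cm^3
Density = 9.64 / 9.600 = 1.004 g/cm^3


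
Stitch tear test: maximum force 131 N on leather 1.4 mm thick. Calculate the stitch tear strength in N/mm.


Stitch tear strength = force / thickness
STS = 131 / 1.4 = 93.6 N/mm


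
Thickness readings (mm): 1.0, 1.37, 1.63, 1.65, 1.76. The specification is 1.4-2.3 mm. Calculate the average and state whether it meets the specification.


Average = 1.48 mm
Within specification: Yes

Sum = 7.41
Average = 7.41 / 5 = 1.48 mm
Specification range: 1.4 to 2.3 mm
Within spec: Yes


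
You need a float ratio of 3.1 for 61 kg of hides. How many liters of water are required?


Water = hide weight x target ratio
Water = 61 x 3.1 = 189.1 L


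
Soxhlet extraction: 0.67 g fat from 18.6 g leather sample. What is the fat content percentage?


3.6%


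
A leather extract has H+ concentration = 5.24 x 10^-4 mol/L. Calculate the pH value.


pH = 3.28

pH = -log10[H+]
pH = -log10(5.24 x 10^-4) = 3.28


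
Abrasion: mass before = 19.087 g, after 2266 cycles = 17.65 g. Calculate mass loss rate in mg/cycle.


0.634 mg/cycle

Mass loss = 19.087 - 17.65 = 1.437 g
Rate = 1.437 / 2266 x 1000 = 0.634 mg/cycle


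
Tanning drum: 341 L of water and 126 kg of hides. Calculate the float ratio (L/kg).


Float ratio = water / hide weight
Ratio = 341 / 126 = 2.7


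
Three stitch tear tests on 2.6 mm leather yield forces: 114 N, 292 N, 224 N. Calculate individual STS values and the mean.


STS1 = 43.8 N/mm
STS2 = 112.3 N/mm
STS3 = 86.2 N/mm
Mean = 80.8 N/mm

STS1 = 114 / 2.6 = 43.8 N/mm
STS2 = 292 / 2.6 = 112.3 N/mm
STS3 = 224 / 2.6 = 86.2 N/mm
Mean = (43.8 + 112.3 + 86.2) / 3 = 80.8 N/mm


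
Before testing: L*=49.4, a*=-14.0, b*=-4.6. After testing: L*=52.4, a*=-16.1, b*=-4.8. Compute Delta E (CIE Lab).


dL = 52.4 - 49.4 = 3.0
da = -16.1 - (-14.0) = -2.1
db = -4.8 - (-4.6) = -0.2
dE = sqrt((3.0)^2 + (-2.1)^2 + (-0.2)^2) = 3.67


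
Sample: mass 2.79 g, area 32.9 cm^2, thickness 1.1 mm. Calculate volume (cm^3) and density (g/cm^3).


Volume = 3.619 cm^3
Density = 0.771 g/cm^3


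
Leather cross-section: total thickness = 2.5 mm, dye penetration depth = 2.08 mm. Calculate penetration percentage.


83.2%

Penetration% = 2.08 / 2.5 x 100
Penetration = 83.2%


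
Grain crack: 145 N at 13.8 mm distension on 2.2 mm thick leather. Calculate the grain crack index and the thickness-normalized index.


Crack index = 145 / 13.8 = 10.5 N/mm
Normalized = 10.5 / 2.2 = 4.8 N/mm per mm


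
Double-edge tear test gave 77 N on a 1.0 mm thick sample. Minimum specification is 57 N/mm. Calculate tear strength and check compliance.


Tear strength = 77.0 N/mm
Compliant: Yes


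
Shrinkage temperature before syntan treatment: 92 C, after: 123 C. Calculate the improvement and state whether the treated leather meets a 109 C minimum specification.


Improvement = 31 C
Meets 109 C spec: Yes

Improvement = 123 - 92 = 31 C
Spec check: 123 C >= 109 C? Yes


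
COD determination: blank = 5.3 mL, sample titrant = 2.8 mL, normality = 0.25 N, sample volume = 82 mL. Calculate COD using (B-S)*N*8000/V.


61.0 mg/L


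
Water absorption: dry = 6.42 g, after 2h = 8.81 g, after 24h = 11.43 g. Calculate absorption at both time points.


WA (2h) = (8.81 - 6.42) / 6.42 x 100 = 37.2%
WA (24h) = (11.43 - 6.42) / 6.42 x 100 = 78.0%


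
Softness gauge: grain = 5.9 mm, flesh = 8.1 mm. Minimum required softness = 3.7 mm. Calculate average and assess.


Average = (5.9 + 8.1) / 2 = 7.00 mm
Minimum = 3.7 mm
Meets requirement: Yes


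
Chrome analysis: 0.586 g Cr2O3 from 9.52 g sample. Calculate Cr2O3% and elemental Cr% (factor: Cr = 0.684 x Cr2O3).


Cr2O3 = 6.16%
Cr = 4.21%


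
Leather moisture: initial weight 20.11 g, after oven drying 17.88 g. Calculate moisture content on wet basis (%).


Moisture = 20.11 - 17.88 = 2.23 g
MC = 2.23 / 20.11 x 100 = 11.1%


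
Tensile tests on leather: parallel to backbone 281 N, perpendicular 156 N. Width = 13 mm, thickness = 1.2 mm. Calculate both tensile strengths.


Parallel = 18.01 N/mm^2
Perpendicular = 10.00 N/mm^2

Area = 13 x 1.2 = 15.6 mm^2
TS (parallel) = 281 / 15.6 = 18.01 N/mm^2
TS (perpendicular) = 156 / 15.6 = 10.00 N/mm^2


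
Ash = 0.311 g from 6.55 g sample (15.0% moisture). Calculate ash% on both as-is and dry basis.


As-is ash% = 0.311 / 6.55 x 100 = 4.75%
Dry mass = 6.55 x (100 - 15.0) / 100 = 5.5675 g
Dry-basis ash% = 0.311 / 5.5675 x 100 = 5.59%


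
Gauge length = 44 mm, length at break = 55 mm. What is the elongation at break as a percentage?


Extension = 55 - 44 = 11 mm
Elongation = 11 / 44 x 100 = 25.0%


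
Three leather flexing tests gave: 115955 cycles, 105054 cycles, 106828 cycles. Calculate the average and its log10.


Average = (115955 + 105054 + 106828) / 3 = 109279 cycles
log10(109279) = 5.04


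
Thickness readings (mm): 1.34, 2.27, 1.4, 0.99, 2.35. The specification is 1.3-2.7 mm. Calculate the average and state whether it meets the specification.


Sum = 8.35
Average = 8.35 / 5 = 1.67 mm
Specification range: 1.3 to 2.7 mm
Within spec: Yes


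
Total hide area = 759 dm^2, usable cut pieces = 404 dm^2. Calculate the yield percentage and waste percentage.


Yield = 404 / 759 x 100 = 53.2%
Waste = 759 - 404 = 355 dm^2
Waste% = 100 - 53.2 = 46.8%


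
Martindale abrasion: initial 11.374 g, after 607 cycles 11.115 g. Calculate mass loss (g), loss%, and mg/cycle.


Mass loss = 0.259 g
Loss = 2.28%
Rate = 0.427 mg/cycle

Loss = 11.374 - 11.115 = 0.259 g
Loss% = 0.259 / 11.374 x 100 = 2.28%
Rate = 0.259 / 607 x 1000 = 0.427 mg/cycle


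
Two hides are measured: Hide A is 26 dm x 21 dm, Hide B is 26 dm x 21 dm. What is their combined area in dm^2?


Hide A area = 26 x 21 = 546 dm^2
Hide B area = 26 x 21 = 546 dm^2
Total = 546 + 546 = 1092 dm^2


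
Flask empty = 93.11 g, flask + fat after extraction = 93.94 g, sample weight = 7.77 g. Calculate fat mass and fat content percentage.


Fat mass = 93.94 - 93.11 = 0.83 g
Fat% = 0.83 / 7.77 x 100 = 10.7%


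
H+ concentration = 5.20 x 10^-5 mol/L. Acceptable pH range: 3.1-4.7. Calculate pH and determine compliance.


pH = -log10(5.20 x 10^-5) = 4.28
Range: 3.1 to 4.7
Compliant: Yes


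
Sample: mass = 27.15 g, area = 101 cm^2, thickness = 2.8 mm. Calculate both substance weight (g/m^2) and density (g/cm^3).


Substance weight = 2688.1 g/m^2
Density = 0.960 g/cm^3


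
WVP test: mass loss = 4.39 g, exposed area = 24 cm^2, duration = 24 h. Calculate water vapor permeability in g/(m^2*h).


76.22 g/(m^2*h)

WVP = mass_loss / (area x time) x 10000
WVP = 4.39 / (24 x 24) x 10000
WVP = 4.39 / 576 x 10000 = 76.22 g/(m^2*h)


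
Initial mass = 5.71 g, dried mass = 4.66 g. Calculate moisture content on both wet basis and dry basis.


Wet basis = 18.4%
Dry basis = 22.5%


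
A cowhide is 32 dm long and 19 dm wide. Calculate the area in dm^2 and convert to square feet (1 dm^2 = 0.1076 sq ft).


Area = 32 x 19 = 608 dm^2
Conversion: 608 x 0.1076 = 65.42 sq ft


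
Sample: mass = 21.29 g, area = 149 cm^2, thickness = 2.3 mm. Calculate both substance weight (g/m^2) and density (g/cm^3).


Substance weight = 1428.9 g/m^2
Density = 0.621 g/cm^3

SW = 21.29 / 149 x 10000 = 1428.9 g/m^2
Volume = 149 x 2.3 / 10 = 34.27 cm^3
Density = 21.29 / 34.27 = 0.621 g/cm^3


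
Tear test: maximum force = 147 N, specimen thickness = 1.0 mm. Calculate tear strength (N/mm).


Tear strength = force / thickness
Tear = 147 / 1.0 = 147.0 N/mm


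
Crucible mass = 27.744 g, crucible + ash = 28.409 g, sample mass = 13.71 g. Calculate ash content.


Ash mass = 28.409 - 27.744 = 0.665 g
Ash% = 0.665 / 13.71 x 100 = 4.85%


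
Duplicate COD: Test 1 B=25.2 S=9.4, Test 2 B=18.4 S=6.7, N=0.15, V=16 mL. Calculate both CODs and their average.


COD1 = 1185.0 mg/L
COD2 = 877.5 mg/L
Average = 1031.3 mg/L


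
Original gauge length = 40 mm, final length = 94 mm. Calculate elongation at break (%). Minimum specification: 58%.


Elongation = 135.0%
Meets spec: Yes

Extension = 94 - 40 = 54 mm
Elongation = 54 / 40 x 100 = 135.0%
Minimum required: 58%
Meets specification: Yes


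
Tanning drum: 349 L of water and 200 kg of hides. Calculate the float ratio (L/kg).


1.7

Float ratio = water / hide weight
Ratio = 349 / 200 = 1.7


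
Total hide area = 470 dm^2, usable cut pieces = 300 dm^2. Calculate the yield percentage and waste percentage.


Yield = 63.8%
Waste = 36.2%


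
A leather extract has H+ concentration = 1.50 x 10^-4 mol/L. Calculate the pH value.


pH = -log10[H+]
pH = -log10(1.50 x 10^-4) = 3.82


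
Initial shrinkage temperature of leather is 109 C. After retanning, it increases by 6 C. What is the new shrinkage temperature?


115 C


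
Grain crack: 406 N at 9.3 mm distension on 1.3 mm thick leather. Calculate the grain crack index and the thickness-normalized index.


Crack index = 406 / 9.3 = 43.7 N/mm
Normalized = 43.7 / 1.3 = 33.6 N/mm per mm


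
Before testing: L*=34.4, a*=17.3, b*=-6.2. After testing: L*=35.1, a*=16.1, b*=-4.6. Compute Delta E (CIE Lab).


Delta E = 2.12


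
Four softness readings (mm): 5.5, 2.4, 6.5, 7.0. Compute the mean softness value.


5.35 mm


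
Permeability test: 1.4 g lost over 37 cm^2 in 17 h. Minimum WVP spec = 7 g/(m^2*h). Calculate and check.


WVP = 1.4 / (37 x 17) x 10000 = 22.26 g/(m^2*h)
Minimum: 7 g/(m^2*h)
Meets spec: Yes


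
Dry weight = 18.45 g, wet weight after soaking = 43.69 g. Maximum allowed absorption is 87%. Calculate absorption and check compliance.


Absorption = 136.8%
Compliant: No

WA = (43.69 - 18.45) / 18.45 x 100 = 136.8%
Maximum allowed: 87%
Compliant: No


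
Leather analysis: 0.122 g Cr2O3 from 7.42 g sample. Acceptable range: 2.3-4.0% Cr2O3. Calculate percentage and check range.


Cr2O3% = 0.122 / 7.42 x 100 = 1.64%
Acceptable range: 2.3 to 4.0%
Within range: No


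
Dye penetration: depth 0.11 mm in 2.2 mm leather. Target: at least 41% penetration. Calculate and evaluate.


Penetration = 0.11 / 2.2 x 100 = 5.0%
Target: 41%
Meets target: No


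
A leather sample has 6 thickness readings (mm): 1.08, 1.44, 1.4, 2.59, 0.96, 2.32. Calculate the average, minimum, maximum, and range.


Average = 1.63 mm
Min = 0.96 mm
Max = 2.59 mm
Range = 1.63 mm

Sum = 9.79
Average = 9.79 / 6 = 1.63 mm
Minimum = 0.96 mm
Maximum = 2.59 mm
Range = 2.59 - 0.96 = 1.63 mm


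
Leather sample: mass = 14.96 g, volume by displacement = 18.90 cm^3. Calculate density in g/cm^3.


0.792 g/cm^3

Density = mass / volume
Density = 14.96 / 18.90 = 0.792 g/cm^3


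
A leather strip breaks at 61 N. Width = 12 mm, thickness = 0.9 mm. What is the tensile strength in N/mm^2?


5.65 N/mm^2

Cross-sectional area = 12 x 0.9 = 10.8 mm^2
Tensile strength = 61 / 10.8 = 5.65 N/mm^2


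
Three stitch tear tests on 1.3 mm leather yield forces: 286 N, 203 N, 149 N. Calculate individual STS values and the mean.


STS1 = 220.0 N/mm
STS2 = 156.2 N/mm
STS3 = 114.6 N/mm
Mean = 163.6 N/mm

STS1 = 286 / 1.3 = 220.0 N/mm
STS2 = 203 / 1.3 = 156.2 N/mm
STS3 = 149 / 1.3 = 114.6 N/mm
Mean = (220.0 + 156.2 + 114.6) / 3 = 163.6 N/mm


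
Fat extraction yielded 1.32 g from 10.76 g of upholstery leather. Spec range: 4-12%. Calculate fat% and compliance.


Fat content = 12.3%
Compliant: No

Fat% = 1.32 / 10.76 x 100 = 12.3%
Spec range: 4-12%
Compliant: No


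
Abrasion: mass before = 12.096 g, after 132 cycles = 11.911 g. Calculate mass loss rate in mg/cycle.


1.402 mg/cycle

Mass loss = 12.096 - 11.911 = 0.185 g
Rate = 0.185 / 132 x 1000 = 1.402 mg/cycle
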